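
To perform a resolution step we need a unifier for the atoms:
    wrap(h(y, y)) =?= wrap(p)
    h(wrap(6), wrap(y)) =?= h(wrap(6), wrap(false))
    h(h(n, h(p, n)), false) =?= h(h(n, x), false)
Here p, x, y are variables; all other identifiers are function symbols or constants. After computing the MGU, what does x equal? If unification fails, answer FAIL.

Decompose wrap/1: h(y, y) =?= p.
Bind p := h(y, y); substituting into the one remaining equation that mentions p gives: h(h(n, h(h(y, y), n)), false) =?= h(h(n, x), false).
Decompose h/2: wrap(6) =?= wrap(6),  wrap(y) =?= wrap(false).
Delete trivial equation wrap(6) =?= wrap(6).
Decompose wrap/1: y =?= false.
Bind y := false; substituting into the remaining equation gives: h(h(n, h(h(false, false), n)), false) =?= h(h(n, x), false). Substituting into the earlier binding gives p := h(false, false).
Decompose h/2: h(n, h(h(false, false), n)) =?= h(n, x),  false =?= false.
Decompose h/2: n =?= n,  h(h(false, false), n) =?= x.
Delete trivial equation n =?= n.
Bind x := h(h(false, false), n); no other remaining equation mentions x.
Delete trivial equation false =?= false.
MGU = { p ↦ h(false, false), y ↦ false, x ↦ h(h(false, false), n) }, so x ↦ h(h(false, false), n).

h(h(false, false), n)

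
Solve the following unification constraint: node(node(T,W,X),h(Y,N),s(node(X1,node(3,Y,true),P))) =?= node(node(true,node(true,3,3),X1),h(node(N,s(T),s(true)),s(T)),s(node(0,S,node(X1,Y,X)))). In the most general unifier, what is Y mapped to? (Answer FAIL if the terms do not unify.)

Decompose node/3: node(T,W,X) =?= node(true,node(true,3,3),X1),  h(Y,N) =?= h(node(N,s(T),s(true)),s(T)),  s(node(X1,node(3,Y,true),P)) =?= s(node(0,S,node(X1,Y,X))).
Decompose node/3: T =?= true,  W =?= node(true,3,3),  X =?= X1.
Bind T := true; substituting into the one remaining equation that mentions T gives: h(Y,N) =?= h(node(N,s(true),s(true)),s(true)).
Bind W := node(true,3,3); no other remaining equation mentions W.
Bind X := X1; substituting into the one remaining equation that mentions X gives: s(node(X1,node(3,Y,true),P)) =?= s(node(0,S,node(X1,Y,X1))).
Decompose h/2: Y =?= node(N,s(true),s(true)),  N =?= s(true).
Bind Y := node(N,s(true),s(true)); substituting into the one remaining equation that mentions Y gives: s(node(X1,node(3,node(N,s(true),s(true)),true),P)) =?= s(node(0,S,node(X1,node(N,s(true),s(true)),X1))).
Bind N := s(true); substituting into the remaining equation gives: s(node(X1,node(3,node(s(true),s(true),s(true)),true),P)) =?= s(node(0,S,node(X1,node(s(true),s(true),s(true)),X1))). Substituting into the earlier binding gives Y := node(s(true),s(true),s(true)).
Decompose s/1: node(X1,node(3,node(s(true),s(true),s(true)),true),P) =?= node(0,S,node(X1,node(s(true),s(true),s(true)),X1)).
Decompose node/3: X1 =?= 0,  node(3,node(s(true),s(true),s(true)),true) =?= S,  P =?= node(X1,node(s(true),s(true),s(true)),X1).
Bind X1 := 0; substituting into the one remaining equation that mentions X1 gives: P =?= node(0,node(s(true),s(true),s(true)),0). Substituting into the earlier binding gives X := 0.
Bind S := node(3,node(s(true),s(true),s(true)),true); no other remaining equation mentions S.
Bind P := node(0,node(s(true),s(true),s(true)),0).
MGU = { T -> true, W -> node(true,3,3), X -> 0, Y -> node(s(true),s(true),s(true)), N -> s(true), X1 -> 0, S -> node(3,node(s(true),s(true),s(true)),true), P -> node(0,node(s(true),s(true),s(true)),0) }, so Y -> node(s(true),s(true),s(true)).

node(s(true),s(true),s(true))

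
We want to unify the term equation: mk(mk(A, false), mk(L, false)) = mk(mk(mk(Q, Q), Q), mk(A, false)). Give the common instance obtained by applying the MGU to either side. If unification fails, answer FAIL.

Decompose mk/2: mk(A, false) = mk(mk(Q, Q), Q),  mk(L, false) = mk(A, false).
Decompose mk/2: A = mk(Q, Q),  false = Q.
Bind A := mk(Q, Q); substituting into the one remaining equation that mentions A gives: mk(L, false) = mk(mk(Q, Q), false).
Bind Q := false; substituting into the remaining equation gives: mk(L, false) = mk(mk(false, false), false). Substituting into the earlier binding gives A := mk(false, false).
Decompose mk/2: L = mk(false, false),  false = false.
Bind L := mk(false, false); no other remaining equation mentions L.
Delete trivial equation false = false.
Applying the MGU to either side gives mk(mk(mk(false, false), false), mk(mk(false, false), false)).

mk(mk(mk(false, false), false), mk(mk(false, false), false))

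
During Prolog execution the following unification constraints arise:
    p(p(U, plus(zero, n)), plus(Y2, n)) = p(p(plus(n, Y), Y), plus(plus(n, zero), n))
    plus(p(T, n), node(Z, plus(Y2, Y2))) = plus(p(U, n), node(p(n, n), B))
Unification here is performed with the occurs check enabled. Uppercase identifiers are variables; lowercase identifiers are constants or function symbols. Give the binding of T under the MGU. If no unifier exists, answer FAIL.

plus(n, plus(zero, n))

Decompose p/2: p(U, plus(zero, n)) = p(plus(n, Y), Y),  plus(Y2, n) = plus(plus(n, zero), n).
Decompose p/2: U = plus(n, Y),  plus(zero, n) = Y.
Bind U := plus(n, Y); substituting into the one remaining equation that mentions U gives: plus(p(T, n), node(Z, plus(Y2, Y2))) = plus(p(plus(n, Y), n), node(p(n, n), B)).
Bind Y := plus(zero, n); substituting into the one remaining equation that mentions Y gives: plus(p(T, n), node(Z, plus(Y2, Y2))) = plus(p(plus(n, plus(zero, n)), n), node(p(n, n), B)). Substituting into the earlier binding gives U := plus(n, plus(zero, n)).
Decompose plus/2: Y2 = plus(n, zero),  n = n.
Bind Y2 := plus(n, zero); substituting into the one remaining equation that mentions Y2 gives: plus(p(T, n), node(Z, plus(plus(n, zero), plus(n, zero)))) = plus(p(plus(n, plus(zero, n)), n), node(p(n, n), B)).
Delete trivial equation n = n.
Decompose plus/2: p(T, n) = p(plus(n, plus(zero, n)), n),  node(Z, plus(plus(n, zero), plus(n, zero))) = node(p(n, n), B).
Decompose p/2: T = plus(n, plus(zero, n)),  n = n.
Bind T := plus(n, plus(zero, n)); no other remaining equation mentions T.
Delete trivial equation n = n.
Decompose node/2: Z = p(n, n),  plus(plus(n, zero), plus(n, zero)) = B.
Bind Z := p(n, n); no other remaining equation mentions Z.
Bind B := plus(plus(n, zero), plus(n, zero)).
MGU = { U -> plus(n, plus(zero, n)), Y -> plus(zero, n), Y2 -> plus(n, zero), T -> plus(n, plus(zero, n)), Z -> p(n, n), B -> plus(plus(n, zero), plus(n, zero)) }, so T -> plus(n, plus(zero, n)).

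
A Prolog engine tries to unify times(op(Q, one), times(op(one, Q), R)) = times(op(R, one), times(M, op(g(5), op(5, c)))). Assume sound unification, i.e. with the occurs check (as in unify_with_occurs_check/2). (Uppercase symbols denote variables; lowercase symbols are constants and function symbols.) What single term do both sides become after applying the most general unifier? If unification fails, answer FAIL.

times(op(op(g(5), op(5, c)), one), times(op(one, op(g(5), op(5, c))), op(g(5), op(5, c))))

Decompose times/2: op(Q, one) = op(R, one),  times(op(one, Q), R) = times(M, op(g(5), op(5, c))).
Decompose op/2: Q = R,  one = one.
Bind Q := R; substituting into the one remaining equation that mentions Q gives: times(op(one, R), R) = times(M, op(g(5), op(5, c))).
Delete trivial equation one = one.
Decompose times/2: op(one, R) = M,  R = op(g(5), op(5, c)).
Bind M := op(one, R); no other remaining equation mentions M.
Bind R := op(g(5), op(5, c)). Substituting into the earlier bindings gives Q := op(g(5), op(5, c)), M := op(one, op(g(5), op(5, c))).
Applying the MGU to either side gives times(op(op(g(5), op(5, c)), one), times(op(one, op(g(5), op(5, c))), op(g(5), op(5, c)))).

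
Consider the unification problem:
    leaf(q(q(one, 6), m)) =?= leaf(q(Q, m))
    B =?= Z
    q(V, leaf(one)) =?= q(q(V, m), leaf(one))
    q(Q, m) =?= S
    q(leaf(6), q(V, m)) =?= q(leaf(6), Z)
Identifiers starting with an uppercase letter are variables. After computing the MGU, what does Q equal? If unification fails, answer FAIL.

Decompose leaf/1: q(q(one, 6), m) =?= q(Q, m).
Decompose q/2: q(one, 6) =?= Q,  m =?= m.
Bind Q := q(one, 6); substituting into the one remaining equation that mentions Q gives: q(q(one, 6), m) =?= S.
Delete trivial equation m =?= m.
Bind B := Z; no other remaining equation mentions B.
Decompose q/2: V =?= q(V, m),  leaf(one) =?= leaf(one).
Occurs check fails: V occurs in q(V, m); the equation V =?= q(V, m) has no finite solution.

FAIL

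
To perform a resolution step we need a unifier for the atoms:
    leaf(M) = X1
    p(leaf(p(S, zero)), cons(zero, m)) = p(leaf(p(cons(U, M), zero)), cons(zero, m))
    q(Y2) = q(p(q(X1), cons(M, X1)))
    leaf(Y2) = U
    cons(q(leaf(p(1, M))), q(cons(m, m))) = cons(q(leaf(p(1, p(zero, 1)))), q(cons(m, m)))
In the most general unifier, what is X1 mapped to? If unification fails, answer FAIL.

leaf(p(zero, 1))

Bind X1 := leaf(M); substituting into the one remaining equation that mentions X1 gives: q(Y2) = q(p(q(leaf(M)), cons(M, leaf(M)))).
Decompose p/2: leaf(p(S, zero)) = leaf(p(cons(U, M), zero)),  cons(zero, m) = cons(zero, m).
Decompose leaf/1: p(S, zero) = p(cons(U, M), zero).
Decompose p/2: S = cons(U, M),  zero = zero.
Bind S := cons(U, M); no other remaining equation mentions S.
Delete trivial equation zero = zero.
Delete trivial equation cons(zero, m) = cons(zero, m).
Decompose q/1: Y2 = p(q(leaf(M)), cons(M, leaf(M))).
Bind Y2 := p(q(leaf(M)), cons(M, leaf(M))); substituting into the one remaining equation that mentions Y2 gives: leaf(p(q(leaf(M)), cons(M, leaf(M)))) = U.
Bind U := leaf(p(q(leaf(M)), cons(M, leaf(M)))); no other remaining equation mentions U. Substituting into the earlier binding gives S := cons(leaf(p(q(leaf(M)), cons(M, leaf(M)))), M).
Decompose cons/2: q(leaf(p(1, M))) = q(leaf(p(1, p(zero, 1)))),  q(cons(m, m)) = q(cons(m, m)).
Decompose q/1: leaf(p(1, M)) = leaf(p(1, p(zero, 1))).
Decompose leaf/1: p(1, M) = p(1, p(zero, 1)).
Decompose p/2: 1 = 1,  M = p(zero, 1).
Delete trivial equation 1 = 1.
Bind M := p(zero, 1); no other remaining equation mentions M. Substituting into the earlier bindings gives X1 := leaf(p(zero, 1)), S := cons(leaf(p(q(leaf(p(zero, 1))), cons(p(zero, 1), leaf(p(zero, 1))))), p(zero, 1)), Y2 := p(q(leaf(p(zero, 1))), cons(p(zero, 1), leaf(p(zero, 1)))), U := leaf(p(q(leaf(p(zero, 1))), cons(p(zero, 1), leaf(p(zero, 1))))).
Delete trivial equation q(cons(m, m)) = q(cons(m, m)).
MGU = { X1 -> leaf(p(zero, 1)), S -> cons(leaf(p(q(leaf(p(zero, 1))), cons(p(zero, 1), leaf(p(zero, 1))))), p(zero, 1)), Y2 -> p(q(leaf(p(zero, 1))), cons(p(zero, 1), leaf(p(zero, 1)))), U -> leaf(p(q(leaf(p(zero, 1))), cons(p(zero, 1), leaf(p(zero, 1))))), M -> p(zero, 1) }, so X1 -> leaf(p(zero, 1)).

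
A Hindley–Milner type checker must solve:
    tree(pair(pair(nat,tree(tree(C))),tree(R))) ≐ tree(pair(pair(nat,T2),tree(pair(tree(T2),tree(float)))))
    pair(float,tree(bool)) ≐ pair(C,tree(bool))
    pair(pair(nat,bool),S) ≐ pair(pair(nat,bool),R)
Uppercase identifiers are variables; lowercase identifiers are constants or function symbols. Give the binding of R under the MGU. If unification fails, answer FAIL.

Decompose tree/1: pair(pair(nat,tree(tree(C))),tree(R)) ≐ pair(pair(nat,T2),tree(pair(tree(T2),tree(float)))).
Decompose pair/2: pair(nat,tree(tree(C))) ≐ pair(nat,T2),  tree(R) ≐ tree(pair(tree(T2),tree(float))).
Decompose pair/2: nat ≐ nat,  tree(tree(C)) ≐ T2.
Delete trivial equation nat ≐ nat.
Bind T2 := tree(tree(C)); substituting into the one remaining equation that mentions T2 gives: tree(R) ≐ tree(pair(tree(tree(tree(C))),tree(float))).
Decompose tree/1: R ≐ pair(tree(tree(tree(C))),tree(float)).
Bind R := pair(tree(tree(tree(C))),tree(float)); substituting into the one remaining equation that mentions R gives: pair(pair(nat,bool),S) ≐ pair(pair(nat,bool),pair(tree(tree(tree(C))),tree(float))).
Decompose pair/2: float ≐ C,  tree(bool) ≐ tree(bool).
Bind C := float; substituting into the one remaining equation that mentions C gives: pair(pair(nat,bool),S) ≐ pair(pair(nat,bool),pair(tree(tree(tree(float))),tree(float))). Substituting into the earlier bindings gives T2 := tree(tree(float)), R := pair(tree(tree(tree(float))),tree(float)).
Delete trivial equation tree(bool) ≐ tree(bool).
Decompose pair/2: pair(nat,bool) ≐ pair(nat,bool),  S ≐ pair(tree(tree(tree(float))),tree(float)).
Delete trivial equation pair(nat,bool) ≐ pair(nat,bool).
Bind S := pair(tree(tree(tree(float))),tree(float)).
MGU = { T2 ↦ tree(tree(float)), R ↦ pair(tree(tree(tree(float))),tree(float)), C ↦ float, S ↦ pair(tree(tree(tree(float))),tree(float)) }, so R ↦ pair(tree(tree(tree(float))),tree(float)).

pair(tree(tree(tree(float))),tree(float))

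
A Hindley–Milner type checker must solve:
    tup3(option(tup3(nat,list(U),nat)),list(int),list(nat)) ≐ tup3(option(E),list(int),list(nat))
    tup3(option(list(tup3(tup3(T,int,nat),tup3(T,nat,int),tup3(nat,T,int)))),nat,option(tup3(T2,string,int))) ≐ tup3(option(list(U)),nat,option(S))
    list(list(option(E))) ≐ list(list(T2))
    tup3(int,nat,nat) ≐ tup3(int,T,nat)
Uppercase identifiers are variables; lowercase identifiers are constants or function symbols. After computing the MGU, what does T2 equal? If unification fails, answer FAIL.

option(tup3(nat,list(tup3(tup3(nat,int,nat),tup3(nat,nat,int),tup3(nat,nat,int))),nat))

Decompose tup3/3: option(tup3(nat,list(U),nat)) ≐ option(E),  list(int) ≐ list(int),  list(nat) ≐ list(nat).
Decompose option/1: tup3(nat,list(U),nat) ≐ E.
Bind E := tup3(nat,list(U),nat); substituting into the one remaining equation that mentions E gives: list(list(option(tup3(nat,list(U),nat)))) ≐ list(list(T2)).
Delete trivial equation list(int) ≐ list(int).
Delete trivial equation list(nat) ≐ list(nat).
Decompose tup3/3: option(list(tup3(tup3(T,int,nat),tup3(T,nat,int),tup3(nat,T,int)))) ≐ option(list(U)),  nat ≐ nat,  option(tup3(T2,string,int)) ≐ option(S).
Decompose option/1: list(tup3(tup3(T,int,nat),tup3(T,nat,int),tup3(nat,T,int))) ≐ list(U).
Decompose list/1: tup3(tup3(T,int,nat),tup3(T,nat,int),tup3(nat,T,int)) ≐ U.
Bind U := tup3(tup3(T,int,nat),tup3(T,nat,int),tup3(nat,T,int)); substituting into the one remaining equation that mentions U gives: list(list(option(tup3(nat,list(tup3(tup3(T,int,nat),tup3(T,nat,int),tup3(nat,T,int))),nat)))) ≐ list(list(T2)). Substituting into the earlier binding gives E := tup3(nat,list(tup3(tup3(T,int,nat),tup3(T,nat,int),tup3(nat,T,int))),nat).
Delete trivial equation nat ≐ nat.
Decompose option/1: tup3(T2,string,int) ≐ S.
Bind S := tup3(T2,string,int); no other remaining equation mentions S.
Decompose list/1: list(option(tup3(nat,list(tup3(tup3(T,int,nat),tup3(T,nat,int),tup3(nat,T,int))),nat))) ≐ list(T2).
Decompose list/1: option(tup3(nat,list(tup3(tup3(T,int,nat),tup3(T,nat,int),tup3(nat,T,int))),nat)) ≐ T2.
Bind T2 := option(tup3(nat,list(tup3(tup3(T,int,nat),tup3(T,nat,int),tup3(nat,T,int))),nat)); no other remaining equation mentions T2. Substituting into the earlier binding gives S := tup3(option(tup3(nat,list(tup3(tup3(T,int,nat),tup3(T,nat,int),tup3(nat,T,int))),nat)),string,int).
Decompose tup3/3: int ≐ int,  nat ≐ T,  nat ≐ nat.
Delete trivial equation int ≐ int.
Bind T := nat; no other remaining equation mentions T. Substituting into the earlier bindings gives E := tup3(nat,list(tup3(tup3(nat,int,nat),tup3(nat,nat,int),tup3(nat,nat,int))),nat), U := tup3(tup3(nat,int,nat),tup3(nat,nat,int),tup3(nat,nat,int)), S := tup3(option(tup3(nat,list(tup3(tup3(nat,int,nat),tup3(nat,nat,int),tup3(nat,nat,int))),nat)),string,int), T2 := option(tup3(nat,list(tup3(tup3(nat,int,nat),tup3(nat,nat,int),tup3(nat,nat,int))),nat)).
Delete trivial equation nat ≐ nat.
MGU = { E -> tup3(nat,list(tup3(tup3(nat,int,nat),tup3(nat,nat,int),tup3(nat,nat,int))),nat), U -> tup3(tup3(nat,int,nat),tup3(nat,nat,int),tup3(nat,nat,int)), S -> tup3(option(tup3(nat,list(tup3(tup3(nat,int,nat),tup3(nat,nat,int),tup3(nat,nat,int))),nat)),string,int), T2 -> option(tup3(nat,list(tup3(tup3(nat,int,nat),tup3(nat,nat,int),tup3(nat,nat,int))),nat)), T -> nat }, so T2 -> option(tup3(nat,list(tup3(tup3(nat,int,nat),tup3(nat,nat,int),tup3(nat,nat,int))),nat)).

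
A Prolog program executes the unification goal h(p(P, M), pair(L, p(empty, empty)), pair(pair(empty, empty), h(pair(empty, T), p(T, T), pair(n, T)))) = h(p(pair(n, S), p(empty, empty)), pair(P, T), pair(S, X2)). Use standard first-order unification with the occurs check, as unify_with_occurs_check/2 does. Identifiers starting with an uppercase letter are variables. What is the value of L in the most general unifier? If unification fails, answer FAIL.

pair(n, pair(empty, empty))

Decompose h/3: p(P, M) = p(pair(n, S), p(empty, empty)),  pair(L, p(empty, empty)) = pair(P, T),  pair(pair(empty, empty), h(pair(empty, T), p(T, T), pair(n, T))) = pair(S, X2).
Decompose p/2: P = pair(n, S),  M = p(empty, empty).
Bind P := pair(n, S); substituting into the one remaining equation that mentions P gives: pair(L, p(empty, empty)) = pair(pair(n, S), T).
Bind M := p(empty, empty); no other remaining equation mentions M.
Decompose pair/2: L = pair(n, S),  p(empty, empty) = T.
Bind L := pair(n, S); no other remaining equation mentions L.
Bind T := p(empty, empty); substituting into the remaining equation gives: pair(pair(empty, empty), h(pair(empty, p(empty, empty)), p(p(empty, empty), p(empty, empty)), pair(n, p(empty, empty)))) = pair(S, X2).
Decompose pair/2: pair(empty, empty) = S,  h(pair(empty, p(empty, empty)), p(p(empty, empty), p(empty, empty)), pair(n, p(empty, empty))) = X2.
Bind S := pair(empty, empty); no other remaining equation mentions S. Substituting into the earlier bindings gives P := pair(n, pair(empty, empty)), L := pair(n, pair(empty, empty)).
Bind X2 := h(pair(empty, p(empty, empty)), p(p(empty, empty), p(empty, empty)), pair(n, p(empty, empty))).
MGU = { P -> pair(n, pair(empty, empty)), M -> p(empty, empty), L -> pair(n, pair(empty, empty)), T -> p(empty, empty), S -> pair(empty, empty), X2 -> h(pair(empty, p(empty, empty)), p(p(empty, empty), p(empty, empty)), pair(n, p(empty, empty))) }, so L -> pair(n, pair(empty, empty)).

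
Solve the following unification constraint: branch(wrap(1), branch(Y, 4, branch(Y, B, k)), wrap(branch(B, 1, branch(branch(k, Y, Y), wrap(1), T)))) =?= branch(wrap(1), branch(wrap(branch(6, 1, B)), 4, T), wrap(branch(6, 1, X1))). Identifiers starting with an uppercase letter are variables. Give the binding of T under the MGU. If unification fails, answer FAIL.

branch(wrap(branch(6, 1, 6)), 6, k)

Decompose branch/3: wrap(1) =?= wrap(1),  branch(Y, 4, branch(Y, B, k)) =?= branch(wrap(branch(6, 1, B)), 4, T),  wrap(branch(B, 1, branch(branch(k, Y, Y), wrap(1), T))) =?= wrap(branch(6, 1, X1)).
Delete trivial equation wrap(1) =?= wrap(1).
Decompose branch/3: Y =?= wrap(branch(6, 1, B)),  4 =?= 4,  branch(Y, B, k) =?= T.
Bind Y := wrap(branch(6, 1, B)); substituting into the 2 remaining equations that mention Y gives: branch(wrap(branch(6, 1, B)), B, k) =?= T,  wrap(branch(B, 1, branch(branch(k, wrap(branch(6, 1, B)), wrap(branch(6, 1, B))), wrap(1), T))) =?= wrap(branch(6, 1, X1)).
Delete trivial equation 4 =?= 4.
Bind T := branch(wrap(branch(6, 1, B)), B, k); substituting into the remaining equation gives: wrap(branch(B, 1, branch(branch(k, wrap(branch(6, 1, B)), wrap(branch(6, 1, B))), wrap(1), branch(wrap(branch(6, 1, B)), B, k)))) =?= wrap(branch(6, 1, X1)).
Decompose wrap/1: branch(B, 1, branch(branch(k, wrap(branch(6, 1, B)), wrap(branch(6, 1, B))), wrap(1), branch(wrap(branch(6, 1, B)), B, k))) =?= branch(6, 1, X1).
Decompose branch/3: B =?= 6,  1 =?= 1,  branch(branch(k, wrap(branch(6, 1, B)), wrap(branch(6, 1, B))), wrap(1), branch(wrap(branch(6, 1, B)), B, k)) =?= X1.
Bind B := 6; substituting into the one remaining equation that mentions B gives: branch(branch(k, wrap(branch(6, 1, 6)), wrap(branch(6, 1, 6))), wrap(1), branch(wrap(branch(6, 1, 6)), 6, k)) =?= X1. Substituting into the earlier bindings gives Y := wrap(branch(6, 1, 6)), T := branch(wrap(branch(6, 1, 6)), 6, k).
Delete trivial equation 1 =?= 1.
Bind X1 := branch(branch(k, wrap(branch(6, 1, 6)), wrap(branch(6, 1, 6))), wrap(1), branch(wrap(branch(6, 1, 6)), 6, k)).
MGU = { Y := wrap(branch(6, 1, 6)), T := branch(wrap(branch(6, 1, 6)), 6, k), B := 6, X1 := branch(branch(k, wrap(branch(6, 1, 6)), wrap(branch(6, 1, 6))), wrap(1), branch(wrap(branch(6, 1, 6)), 6, k)) }, so T := branch(wrap(branch(6, 1, 6)), 6, k).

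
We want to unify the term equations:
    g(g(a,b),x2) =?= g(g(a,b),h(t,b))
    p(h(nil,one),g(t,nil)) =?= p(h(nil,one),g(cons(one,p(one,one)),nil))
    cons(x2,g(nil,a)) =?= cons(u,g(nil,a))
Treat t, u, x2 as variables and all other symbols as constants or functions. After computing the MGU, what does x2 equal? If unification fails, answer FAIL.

Decompose g/2: g(a,b) =?= g(a,b),  x2 =?= h(t,b).
Delete trivial equation g(a,b) =?= g(a,b).
Bind x2 := h(t,b); substituting into the one remaining equation that mentions x2 gives: cons(h(t,b),g(nil,a)) =?= cons(u,g(nil,a)).
Decompose p/2: h(nil,one) =?= h(nil,one),  g(t,nil) =?= g(cons(one,p(one,one)),nil).
Delete trivial equation h(nil,one) =?= h(nil,one).
Decompose g/2: t =?= cons(one,p(one,one)),  nil =?= nil.
Bind t := cons(one,p(one,one)); substituting into the one remaining equation that mentions t gives: cons(h(cons(one,p(one,one)),b),g(nil,a)) =?= cons(u,g(nil,a)). Substituting into the earlier binding gives x2 := h(cons(one,p(one,one)),b).
Delete trivial equation nil =?= nil.
Decompose cons/2: h(cons(one,p(one,one)),b) =?= u,  g(nil,a) =?= g(nil,a).
Bind u := h(cons(one,p(one,one)),b); no other remaining equation mentions u.
Delete trivial equation g(nil,a) =?= g(nil,a).
MGU = { x2 ↦ h(cons(one,p(one,one)),b), t ↦ cons(one,p(one,one)), u ↦ h(cons(one,p(one,one)),b) }, so x2 ↦ h(cons(one,p(one,one)),b).

h(cons(one,p(one,one)),b)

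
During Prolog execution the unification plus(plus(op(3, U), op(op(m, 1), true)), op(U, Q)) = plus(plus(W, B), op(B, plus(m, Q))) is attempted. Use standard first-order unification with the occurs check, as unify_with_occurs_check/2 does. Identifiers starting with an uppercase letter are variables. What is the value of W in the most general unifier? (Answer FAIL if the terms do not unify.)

FAIL

Decompose plus/2: plus(op(3, U), op(op(m, 1), true)) = plus(W, B),  op(U, Q) = op(B, plus(m, Q)).
Decompose plus/2: op(3, U) = W,  op(op(m, 1), true) = B.
Bind W := op(3, U); no other remaining equation mentions W.
Bind B := op(op(m, 1), true); substituting into the remaining equation gives: op(U, Q) = op(op(op(m, 1), true), plus(m, Q)).
Decompose op/2: U = op(op(m, 1), true),  Q = plus(m, Q).
Bind U := op(op(m, 1), true); no other remaining equation mentions U. Substituting into the earlier binding gives W := op(3, op(op(m, 1), true)).
Occurs check fails: Q occurs in plus(m, Q); the equation Q = plus(m, Q) has no finite solution.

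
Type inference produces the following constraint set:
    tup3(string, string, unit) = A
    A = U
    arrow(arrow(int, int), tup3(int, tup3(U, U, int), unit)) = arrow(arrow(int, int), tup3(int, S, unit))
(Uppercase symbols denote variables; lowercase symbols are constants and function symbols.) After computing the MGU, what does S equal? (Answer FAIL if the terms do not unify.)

Bind A := tup3(string, string, unit); substituting into the one remaining equation that mentions A gives: tup3(string, string, unit) = U.
Bind U := tup3(string, string, unit); substituting into the remaining equation gives: arrow(arrow(int, int), tup3(int, tup3(tup3(string, string, unit), tup3(string, string, unit), int), unit)) = arrow(arrow(int, int), tup3(int, S, unit)).
Decompose arrow/2: arrow(int, int) = arrow(int, int),  tup3(int, tup3(tup3(string, string, unit), tup3(string, string, unit), int), unit) = tup3(int, S, unit).
Delete trivial equation arrow(int, int) = arrow(int, int).
Decompose tup3/3: int = int,  tup3(tup3(string, string, unit), tup3(string, string, unit), int) = S,  unit = unit.
Delete trivial equation int = int.
Bind S := tup3(tup3(string, string, unit), tup3(string, string, unit), int); no other remaining equation mentions S.
Delete trivial equation unit = unit.
MGU = { A := tup3(string, string, unit), U := tup3(string, string, unit), S := tup3(tup3(string, string, unit), tup3(string, string, unit), int) }, so S := tup3(tup3(string, string, unit), tup3(string, string, unit), int).

tup3(tup3(string, string, unit), tup3(string, string, unit), int)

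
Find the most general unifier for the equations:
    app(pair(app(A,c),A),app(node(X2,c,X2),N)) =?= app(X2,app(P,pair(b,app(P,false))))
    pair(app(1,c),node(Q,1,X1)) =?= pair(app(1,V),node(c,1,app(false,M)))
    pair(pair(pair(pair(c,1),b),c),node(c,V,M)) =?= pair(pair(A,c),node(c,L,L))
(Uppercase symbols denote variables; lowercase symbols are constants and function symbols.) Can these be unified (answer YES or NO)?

Decompose app/2: pair(app(A,c),A) =?= X2,  app(node(X2,c,X2),N) =?= app(P,pair(b,app(P,false))).
Bind X2 := pair(app(A,c),A); substituting into the one remaining equation that mentions X2 gives: app(node(pair(app(A,c),A),c,pair(app(A,c),A)),N) =?= app(P,pair(b,app(P,false))).
Decompose app/2: node(pair(app(A,c),A),c,pair(app(A,c),A)) =?= P,  N =?= pair(b,app(P,false)).
Bind P := node(pair(app(A,c),A),c,pair(app(A,c),A)); substituting into the one remaining equation that mentions P gives: N =?= pair(b,app(node(pair(app(A,c),A),c,pair(app(A,c),A)),false)).
Bind N := pair(b,app(node(pair(app(A,c),A),c,pair(app(A,c),A)),false)); no other remaining equation mentions N.
Decompose pair/2: app(1,c) =?= app(1,V),  node(Q,1,X1) =?= node(c,1,app(false,M)).
Decompose app/2: 1 =?= 1,  c =?= V.
Delete trivial equation 1 =?= 1.
Bind V := c; substituting into the one remaining equation that mentions V gives: pair(pair(pair(pair(c,1),b),c),node(c,c,M)) =?= pair(pair(A,c),node(c,L,L)).
Decompose node/3: Q =?= c,  1 =?= 1,  X1 =?= app(false,M).
Bind Q := c; no other remaining equation mentions Q.
Delete trivial equation 1 =?= 1.
Bind X1 := app(false,M); no other remaining equation mentions X1.
Decompose pair/2: pair(pair(pair(c,1),b),c) =?= pair(A,c),  node(c,c,M) =?= node(c,L,L).
Decompose pair/2: pair(pair(c,1),b) =?= A,  c =?= c.
Bind A := pair(pair(c,1),b); no other remaining equation mentions A. Substituting into the earlier bindings gives X2 := pair(app(pair(pair(c,1),b),c),pair(pair(c,1),b)), P := node(pair(app(pair(pair(c,1),b),c),pair(pair(c,1),b)),c,pair(app(pair(pair(c,1),b),c),pair(pair(c,1),b))), N := pair(b,app(node(pair(app(pair(pair(c,1),b),c),pair(pair(c,1),b)),c,pair(app(pair(pair(c,1),b),c),pair(pair(c,1),b))),false)).
Delete trivial equation c =?= c.
Decompose node/3: c =?= c,  c =?= L,  M =?= L.
Delete trivial equation c =?= c.
Bind L := c; substituting into the remaining equation gives: M =?= c.
Bind M := c. Substituting into the earlier binding gives X1 := app(false,c).
No equations remain and no clash or occurs-check failure arose, so a unifier exists.

YES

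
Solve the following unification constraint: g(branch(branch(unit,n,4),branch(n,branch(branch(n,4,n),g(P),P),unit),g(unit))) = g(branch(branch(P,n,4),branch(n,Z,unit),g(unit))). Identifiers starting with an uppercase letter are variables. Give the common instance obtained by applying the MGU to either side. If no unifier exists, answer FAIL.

g(branch(branch(unit,n,4),branch(n,branch(branch(n,4,n),g(unit),unit),unit),g(unit)))

Decompose g/1: branch(branch(unit,n,4),branch(n,branch(branch(n,4,n),g(P),P),unit),g(unit)) = branch(branch(P,n,4),branch(n,Z,unit),g(unit)).
Decompose branch/3: branch(unit,n,4) = branch(P,n,4),  branch(n,branch(branch(n,4,n),g(P),P),unit) = branch(n,Z,unit),  g(unit) = g(unit).
Decompose branch/3: unit = P,  n = n,  4 = 4.
Bind P := unit; substituting into the one remaining equation that mentions P gives: branch(n,branch(branch(n,4,n),g(unit),unit),unit) = branch(n,Z,unit).
Delete trivial equation n = n.
Delete trivial equation 4 = 4.
Decompose branch/3: n = n,  branch(branch(n,4,n),g(unit),unit) = Z,  unit = unit.
Delete trivial equation n = n.
Bind Z := branch(branch(n,4,n),g(unit),unit); no other remaining equation mentions Z.
Delete trivial equation unit = unit.
Delete trivial equation g(unit) = g(unit).
Applying the MGU to either side gives g(branch(branch(unit,n,4),branch(n,branch(branch(n,4,n),g(unit),unit),unit),g(unit))).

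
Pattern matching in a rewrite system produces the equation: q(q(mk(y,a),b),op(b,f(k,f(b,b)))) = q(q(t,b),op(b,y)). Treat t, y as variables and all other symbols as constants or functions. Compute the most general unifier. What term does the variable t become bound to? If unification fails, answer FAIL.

Decompose q/2: q(mk(y,a),b) = q(t,b),  op(b,f(k,f(b,b))) = op(b,y).
Decompose q/2: mk(y,a) = t,  b = b.
Bind t := mk(y,a); no other remaining equation mentions t.
Delete trivial equation b = b.
Decompose op/2: b = b,  f(k,f(b,b)) = y.
Delete trivial equation b = b.
Bind y := f(k,f(b,b)). Substituting into the earlier binding gives t := mk(f(k,f(b,b)),a).
MGU = { t ↦ mk(f(k,f(b,b)),a), y ↦ f(k,f(b,b)) }, so t ↦ mk(f(k,f(b,b)),a).

mk(f(k,f(b,b)),a)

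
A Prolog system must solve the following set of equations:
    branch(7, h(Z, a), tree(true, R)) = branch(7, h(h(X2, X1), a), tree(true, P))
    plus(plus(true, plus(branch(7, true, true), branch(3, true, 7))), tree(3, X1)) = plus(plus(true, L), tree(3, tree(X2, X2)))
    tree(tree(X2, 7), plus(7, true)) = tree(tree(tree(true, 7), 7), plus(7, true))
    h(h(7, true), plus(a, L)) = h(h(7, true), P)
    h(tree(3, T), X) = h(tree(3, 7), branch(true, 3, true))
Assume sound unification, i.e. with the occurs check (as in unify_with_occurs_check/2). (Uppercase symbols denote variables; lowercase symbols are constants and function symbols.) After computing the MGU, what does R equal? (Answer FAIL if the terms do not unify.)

plus(a, plus(branch(7, true, true), branch(3, true, 7)))

Decompose branch/3: 7 = 7,  h(Z, a) = h(h(X2, X1), a),  tree(true, R) = tree(true, P).
Delete trivial equation 7 = 7.
Decompose h/2: Z = h(X2, X1),  a = a.
Bind Z := h(X2, X1); no other remaining equation mentions Z.
Delete trivial equation a = a.
Decompose tree/2: true = true,  R = P.
Delete trivial equation true = true.
Bind R := P; no other remaining equation mentions R.
Decompose plus/2: plus(true, plus(branch(7, true, true), branch(3, true, 7))) = plus(true, L),  tree(3, X1) = tree(3, tree(X2, X2)).
Decompose plus/2: true = true,  plus(branch(7, true, true), branch(3, true, 7)) = L.
Delete trivial equation true = true.
Bind L := plus(branch(7, true, true), branch(3, true, 7)); substituting into the one remaining equation that mentions L gives: h(h(7, true), plus(a, plus(branch(7, true, true), branch(3, true, 7)))) = h(h(7, true), P).
Decompose tree/2: 3 = 3,  X1 = tree(X2, X2).
Delete trivial equation 3 = 3.
Bind X1 := tree(X2, X2); no other remaining equation mentions X1. Substituting into the earlier binding gives Z := h(X2, tree(X2, X2)).
Decompose tree/2: tree(X2, 7) = tree(tree(true, 7), 7),  plus(7, true) = plus(7, true).
Decompose tree/2: X2 = tree(true, 7),  7 = 7.
Bind X2 := tree(true, 7); no other remaining equation mentions X2. Substituting into the earlier bindings gives Z := h(tree(true, 7), tree(tree(true, 7), tree(true, 7))), X1 := tree(tree(true, 7), tree(true, 7)).
Delete trivial equation 7 = 7.
Delete trivial equation plus(7, true) = plus(7, true).
Decompose h/2: h(7, true) = h(7, true),  plus(a, plus(branch(7, true, true), branch(3, true, 7))) = P.
Delete trivial equation h(7, true) = h(7, true).
Bind P := plus(a, plus(branch(7, true, true), branch(3, true, 7))); no other remaining equation mentions P. Substituting into the earlier binding gives R := plus(a, plus(branch(7, true, true), branch(3, true, 7))).
Decompose h/2: tree(3, T) = tree(3, 7),  X = branch(true, 3, true).
Decompose tree/2: 3 = 3,  T = 7.
Delete trivial equation 3 = 3.
Bind T := 7; no other remaining equation mentions T.
Bind X := branch(true, 3, true).
MGU = { Z ↦ h(tree(true, 7), tree(tree(true, 7), tree(true, 7))), R ↦ plus(a, plus(branch(7, true, true), branch(3, true, 7))), L ↦ plus(branch(7, true, true), branch(3, true, 7)), X1 ↦ tree(tree(true, 7), tree(true, 7)), X2 ↦ tree(true, 7), P ↦ plus(a, plus(branch(7, true, true), branch(3, true, 7))), T ↦ 7, X ↦ branch(true, 3, true) }, so R ↦ plus(a, plus(branch(7, true, true), branch(3, true, 7))).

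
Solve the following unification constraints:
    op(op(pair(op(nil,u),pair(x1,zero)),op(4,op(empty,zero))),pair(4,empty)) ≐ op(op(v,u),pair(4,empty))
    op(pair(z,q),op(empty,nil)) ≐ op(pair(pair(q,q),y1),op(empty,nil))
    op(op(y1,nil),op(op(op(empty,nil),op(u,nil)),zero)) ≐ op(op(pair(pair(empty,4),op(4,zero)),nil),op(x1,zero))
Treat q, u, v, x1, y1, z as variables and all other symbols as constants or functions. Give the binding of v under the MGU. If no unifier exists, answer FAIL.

pair(op(nil,op(4,op(empty,zero))),pair(op(op(empty,nil),op(op(4,op(empty,zero)),nil)),zero))

Decompose op/2: op(pair(op(nil,u),pair(x1,zero)),op(4,op(empty,zero))) ≐ op(v,u),  pair(4,empty) ≐ pair(4,empty).
Decompose op/2: pair(op(nil,u),pair(x1,zero)) ≐ v,  op(4,op(empty,zero)) ≐ u.
Bind v := pair(op(nil,u),pair(x1,zero)); no other remaining equation mentions v.
Bind u := op(4,op(empty,zero)); substituting into the one remaining equation that mentions u gives: op(op(y1,nil),op(op(op(empty,nil),op(op(4,op(empty,zero)),nil)),zero)) ≐ op(op(pair(pair(empty,4),op(4,zero)),nil),op(x1,zero)). Substituting into the earlier binding gives v := pair(op(nil,op(4,op(empty,zero))),pair(x1,zero)).
Delete trivial equation pair(4,empty) ≐ pair(4,empty).
Decompose op/2: pair(z,q) ≐ pair(pair(q,q),y1),  op(empty,nil) ≐ op(empty,nil).
Decompose pair/2: z ≐ pair(q,q),  q ≐ y1.
Bind z := pair(q,q); no other remaining equation mentions z.
Bind q := y1; no other remaining equation mentions q. Substituting into the earlier binding gives z := pair(y1,y1).
Delete trivial equation op(empty,nil) ≐ op(empty,nil).
Decompose op/2: op(y1,nil) ≐ op(pair(pair(empty,4),op(4,zero)),nil),  op(op(op(empty,nil),op(op(4,op(empty,zero)),nil)),zero) ≐ op(x1,zero).
Decompose op/2: y1 ≐ pair(pair(empty,4),op(4,zero)),  nil ≐ nil.
Bind y1 := pair(pair(empty,4),op(4,zero)); no other remaining equation mentions y1. Substituting into the earlier bindings gives z := pair(pair(pair(empty,4),op(4,zero)),pair(pair(empty,4),op(4,zero))), q := pair(pair(empty,4),op(4,zero)).
Delete trivial equation nil ≐ nil.
Decompose op/2: op(op(empty,nil),op(op(4,op(empty,zero)),nil)) ≐ x1,  zero ≐ zero.
Bind x1 := op(op(empty,nil),op(op(4,op(empty,zero)),nil)); no other remaining equation mentions x1. Substituting into the earlier binding gives v := pair(op(nil,op(4,op(empty,zero))),pair(op(op(empty,nil),op(op(4,op(empty,zero)),nil)),zero)).
Delete trivial equation zero ≐ zero.
MGU = { v ↦ pair(op(nil,op(4,op(empty,zero))),pair(op(op(empty,nil),op(op(4,op(empty,zero)),nil)),zero)), u ↦ op(4,op(empty,zero)), z ↦ pair(pair(pair(empty,4),op(4,zero)),pair(pair(empty,4),op(4,zero))), q ↦ pair(pair(empty,4),op(4,zero)), y1 ↦ pair(pair(empty,4),op(4,zero)), x1 ↦ op(op(empty,nil),op(op(4,op(empty,zero)),nil)) }, so v ↦ pair(op(nil,op(4,op(empty,zero))),pair(op(op(empty,nil),op(op(4,op(empty,zero)),nil)),zero)).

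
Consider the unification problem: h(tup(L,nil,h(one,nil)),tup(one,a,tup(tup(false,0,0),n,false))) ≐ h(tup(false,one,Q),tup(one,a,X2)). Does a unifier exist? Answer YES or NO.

Decompose h/2: tup(L,nil,h(one,nil)) ≐ tup(false,one,Q),  tup(one,a,tup(tup(false,0,0),n,false)) ≐ tup(one,a,X2).
Decompose tup/3: L ≐ false,  nil ≐ one,  h(one,nil) ≐ Q.
Bind L := false; no other remaining equation mentions L.
Clash: constants nil and one differ; no unifier exists.

NO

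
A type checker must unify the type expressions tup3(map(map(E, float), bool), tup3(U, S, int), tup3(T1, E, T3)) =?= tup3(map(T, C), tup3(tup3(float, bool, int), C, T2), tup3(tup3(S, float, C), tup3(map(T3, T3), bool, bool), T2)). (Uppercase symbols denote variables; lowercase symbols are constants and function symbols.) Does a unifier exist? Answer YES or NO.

YES

Decompose tup3/3: map(map(E, float), bool) =?= map(T, C),  tup3(U, S, int) =?= tup3(tup3(float, bool, int), C, T2),  tup3(T1, E, T3) =?= tup3(tup3(S, float, C), tup3(map(T3, T3), bool, bool), T2).
Decompose map/2: map(E, float) =?= T,  bool =?= C.
Bind T := map(E, float); no other remaining equation mentions T.
Bind C := bool; substituting into the remaining equations gives: tup3(U, S, int) =?= tup3(tup3(float, bool, int), bool, T2),  tup3(T1, E, T3) =?= tup3(tup3(S, float, bool), tup3(map(T3, T3), bool, bool), T2).
Decompose tup3/3: U =?= tup3(float, bool, int),  S =?= bool,  int =?= T2.
Bind U := tup3(float, bool, int); no other remaining equation mentions U.
Bind S := bool; substituting into the one remaining equation that mentions S gives: tup3(T1, E, T3) =?= tup3(tup3(bool, float, bool), tup3(map(T3, T3), bool, bool), T2).
Bind T2 := int; substituting into the remaining equation gives: tup3(T1, E, T3) =?= tup3(tup3(bool, float, bool), tup3(map(T3, T3), bool, bool), int).
Decompose tup3/3: T1 =?= tup3(bool, float, bool),  E =?= tup3(map(T3, T3), bool, bool),  T3 =?= int.
Bind T1 := tup3(bool, float, bool); no other remaining equation mentions T1.
Bind E := tup3(map(T3, T3), bool, bool); no other remaining equation mentions E. Substituting into the earlier binding gives T := map(tup3(map(T3, T3), bool, bool), float).
Bind T3 := int. Substituting into the earlier bindings gives T := map(tup3(map(int, int), bool, bool), float), E := tup3(map(int, int), bool, bool).
No equations remain and no clash or occurs-check failure arose, so a unifier exists.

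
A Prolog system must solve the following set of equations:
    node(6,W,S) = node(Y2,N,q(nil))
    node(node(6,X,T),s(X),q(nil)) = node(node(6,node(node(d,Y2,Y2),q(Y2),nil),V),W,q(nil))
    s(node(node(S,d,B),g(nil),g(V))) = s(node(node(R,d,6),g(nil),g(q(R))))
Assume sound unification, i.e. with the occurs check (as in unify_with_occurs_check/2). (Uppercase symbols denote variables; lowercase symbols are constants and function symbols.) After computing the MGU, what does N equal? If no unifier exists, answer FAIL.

s(node(node(d,6,6),q(6),nil))

Decompose node/3: 6 = Y2,  W = N,  S = q(nil).
Bind Y2 := 6; substituting into the one remaining equation that mentions Y2 gives: node(node(6,X,T),s(X),q(nil)) = node(node(6,node(node(d,6,6),q(6),nil),V),W,q(nil)).
Bind W := N; substituting into the one remaining equation that mentions W gives: node(node(6,X,T),s(X),q(nil)) = node(node(6,node(node(d,6,6),q(6),nil),V),N,q(nil)).
Bind S := q(nil); substituting into the one remaining equation that mentions S gives: s(node(node(q(nil),d,B),g(nil),g(V))) = s(node(node(R,d,6),g(nil),g(q(R)))).
Decompose node/3: node(6,X,T) = node(6,node(node(d,6,6),q(6),nil),V),  s(X) = N,  q(nil) = q(nil).
Decompose node/3: 6 = 6,  X = node(node(d,6,6),q(6),nil),  T = V.
Delete trivial equation 6 = 6.
Bind X := node(node(d,6,6),q(6),nil); substituting into the one remaining equation that mentions X gives: s(node(node(d,6,6),q(6),nil)) = N.
Bind T := V; no other remaining equation mentions T.
Bind N := s(node(node(d,6,6),q(6),nil)); no other remaining equation mentions N. Substituting into the earlier binding gives W := s(node(node(d,6,6),q(6),nil)).
Delete trivial equation q(nil) = q(nil).
Decompose s/1: node(node(q(nil),d,B),g(nil),g(V)) = node(node(R,d,6),g(nil),g(q(R))).
Decompose node/3: node(q(nil),d,B) = node(R,d,6),  g(nil) = g(nil),  g(V) = g(q(R)).
Decompose node/3: q(nil) = R,  d = d,  B = 6.
Bind R := q(nil); substituting into the one remaining equation that mentions R gives: g(V) = g(q(q(nil))).
Delete trivial equation d = d.
Bind B := 6; no other remaining equation mentions B.
Delete trivial equation g(nil) = g(nil).
Decompose g/1: V = q(q(nil)).
Bind V := q(q(nil)). Substituting into the earlier binding gives T := q(q(nil)).
MGU = { Y2 ↦ 6, W ↦ s(node(node(d,6,6),q(6),nil)), S ↦ q(nil), X ↦ node(node(d,6,6),q(6),nil), T ↦ q(q(nil)), N ↦ s(node(node(d,6,6),q(6),nil)), R ↦ q(nil), B ↦ 6, V ↦ q(q(nil)) }, so N ↦ s(node(node(d,6,6),q(6),nil)).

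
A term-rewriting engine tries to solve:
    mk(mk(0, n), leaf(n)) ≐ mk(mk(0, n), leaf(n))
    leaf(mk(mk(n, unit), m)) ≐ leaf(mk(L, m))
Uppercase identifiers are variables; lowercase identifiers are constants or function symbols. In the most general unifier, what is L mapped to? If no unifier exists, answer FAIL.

mk(n, unit)

Delete trivial equation mk(mk(0, n), leaf(n)) ≐ mk(mk(0, n), leaf(n)).
Decompose leaf/1: mk(mk(n, unit), m) ≐ mk(L, m).
Decompose mk/2: mk(n, unit) ≐ L,  m ≐ m.
Bind L := mk(n, unit); no other remaining equation mentions L.
Delete trivial equation m ≐ m.
MGU = { L := mk(n, unit) }, so L := mk(n, unit).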